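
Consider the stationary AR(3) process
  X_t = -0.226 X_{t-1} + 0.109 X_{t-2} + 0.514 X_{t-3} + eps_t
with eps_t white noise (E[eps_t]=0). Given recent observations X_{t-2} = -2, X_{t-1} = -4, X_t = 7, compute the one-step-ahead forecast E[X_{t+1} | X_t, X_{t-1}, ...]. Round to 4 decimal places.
E[X_{t+1} \mid \mathcal F_t] = -3.0460

For an AR(p) model X_t = c + sum_i phi_i X_{t-i} + eps_t, the
one-step-ahead conditional mean is
  E[X_{t+1} | X_t, ...] = c + sum_i phi_i X_{t+1-i}.
Substitute known values:
  E[X_{t+1} | ...] = (-0.226) * (7) + (0.109) * (-4) + (0.514) * (-2)
                   = -3.0460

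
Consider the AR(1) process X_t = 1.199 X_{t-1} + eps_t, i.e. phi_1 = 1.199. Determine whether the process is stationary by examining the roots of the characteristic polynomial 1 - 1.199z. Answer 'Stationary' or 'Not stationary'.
\text{Not stationary}

The AR(p) characteristic polynomial is P(z) = 1 - 1.199z.
Stationarity requires all roots to lie outside the unit circle, i.e. |z| > 1 for every root.
This is linear in z: 1 + (-1.199) z = 0  =>  z = -1/(-1.199) = 0.834028,  |z| = 0.834028.
Moduli of all roots: 0.8340.
All moduli strictly greater than 1? No.
Verdict: Not stationary.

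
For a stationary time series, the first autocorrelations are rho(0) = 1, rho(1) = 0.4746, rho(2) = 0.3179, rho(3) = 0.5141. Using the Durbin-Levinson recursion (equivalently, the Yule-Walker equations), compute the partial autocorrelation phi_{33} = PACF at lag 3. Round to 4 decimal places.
\phi_{33} = 0.4249

The PACF at lag k is phi_{kk}, the last component of the solution
to the Yule-Walker system G_k phi = r_k where
  (G_k)_{ij} = rho(|i - j|), (r_k)_i = rho(i), i,j = 1..k.
Equivalently, Durbin-Levinson gives phi_{kk} iteratively:
  phi_{11} = rho(1)
  phi_{kk} = [rho(k) - sum_{j=1..k-1} phi_{k-1,j} rho(k-j)]
            / [1 - sum_{j=1..k-1} phi_{k-1,j} rho(j)],
  phi_{k,j} = phi_{k-1,j} - phi_{kk} phi_{k-1,k-j},  j = 1..k-1.
Step k = 1:
  phi_11 = rho(1) = 0.4746.
Step k = 2:
  phi_22 = [rho(2) - phi_11 rho(1)] / [1 - phi_11 rho(1)] = [0.3179 - (0.4746)(0.4746)] / [1 - (0.4746)(0.4746)]
         = 0.09265484 / 0.77475484 = 0.119592.
  Update: phi_21 = phi_11 - phi_22 phi_11 = 0.4746 - (0.119592)(0.4746) = 0.417841.
Step k = 3:
  phi_33 = [rho(3) - phi_21 rho(2) - phi_22 rho(1)] / [1 - phi_21 rho(1) - phi_22 rho(2)]
    numerator   = 0.5141 - (0.417841)(0.3179) - (0.119592)(0.4746) = 0.32450963
    denominator = 1 - (0.417841)(0.4746) - (0.119592)(0.3179) = 0.76367402
  phi_33 = 0.32450963 / 0.76367402 = 0.4249.
Therefore phi_{33} = 0.4249.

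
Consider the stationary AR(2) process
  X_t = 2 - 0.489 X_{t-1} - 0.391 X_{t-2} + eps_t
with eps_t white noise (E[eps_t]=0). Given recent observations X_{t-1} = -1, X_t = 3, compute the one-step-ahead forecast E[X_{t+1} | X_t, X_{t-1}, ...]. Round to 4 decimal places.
E[X_{t+1} \mid \mathcal F_t] = 0.9240

For an AR(p) model X_t = c + sum_i phi_i X_{t-i} + eps_t, the
one-step-ahead conditional mean is
  E[X_{t+1} | X_t, ...] = c + sum_i phi_i X_{t+1-i}.
Substitute known values:
  E[X_{t+1} | ...] = 2 + (-0.489) * (3) + (-0.391) * (-1)
                   = 0.9240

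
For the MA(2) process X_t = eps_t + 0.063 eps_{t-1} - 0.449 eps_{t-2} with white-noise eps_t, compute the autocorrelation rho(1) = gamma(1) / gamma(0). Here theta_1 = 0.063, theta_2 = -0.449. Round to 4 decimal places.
\rho(1) = 0.0288

For an MA(q) process with theta_0 = 1, the autocovariance is
  gamma(k) = sigma^2 * sum_{i=0..q-k} theta_i * theta_{i+k},
and rho(k) = gamma(k) / gamma(0). Sigma^2 cancels.
  numerator   = (1)*(0.063) + (0.063)*(-0.449) = 0.034713.
  denominator = (1)^2 + (0.063)^2 + (-0.449)^2 = 1.20557.
  rho(1) = 0.034713 / 1.20557 = 0.0288.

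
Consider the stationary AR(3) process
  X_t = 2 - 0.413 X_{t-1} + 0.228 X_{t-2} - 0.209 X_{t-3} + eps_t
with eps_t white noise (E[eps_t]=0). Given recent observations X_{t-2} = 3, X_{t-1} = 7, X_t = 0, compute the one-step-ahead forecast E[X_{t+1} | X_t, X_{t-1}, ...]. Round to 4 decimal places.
E[X_{t+1} \mid \mathcal F_t] = 2.9690

For an AR(p) model X_t = c + sum_i phi_i X_{t-i} + eps_t, the
one-step-ahead conditional mean is
  E[X_{t+1} | X_t, ...] = c + sum_i phi_i X_{t+1-i}.
Substitute known values:
  E[X_{t+1} | ...] = 2 + (-0.413) * (0) + (0.228) * (7) + (-0.209) * (3)
                   = 2.9690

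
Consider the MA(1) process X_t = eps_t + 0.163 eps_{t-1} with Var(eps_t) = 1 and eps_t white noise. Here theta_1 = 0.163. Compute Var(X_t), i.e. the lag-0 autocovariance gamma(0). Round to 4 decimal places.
\gamma(0) = 1.0266

For an MA(q) process X_t = eps_t + sum_i theta_i eps_{t-i} with
Var(eps_t) = sigma^2, the variance is
  gamma(0) = sigma^2 * (1 + sum_i theta_i^2).
  sum_i theta_i^2 = (0.163)^2 = 0.026569.
  gamma(0) = 1 * (1 + 0.026569) = 1 * 1.026569 = 1.026569, which rounds to 1.0266.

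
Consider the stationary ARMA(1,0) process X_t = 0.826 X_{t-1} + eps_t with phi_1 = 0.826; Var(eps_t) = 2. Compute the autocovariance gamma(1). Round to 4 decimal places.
\gamma(1) = 5.1995

Multiply the model equation by X_{t-k} and take expectations. With theta_0 = psi_0 = 1 and psi_j the MA(infinity) weights, this gives
  gamma(k) - sum_i phi_i gamma(k-i) = c_k,
  c_k = sigma^2 * sum_{j=k..q} theta_j psi_{j-k}   (c_k = 0 for k > q),
using gamma(-m) = gamma(m).
Pure AR (q = 0): c_0 = sigma^2 = 2, c_k = 0 for k >= 1.
Equations for k = 0 and k = 1 (AR order 1):
  gamma(0) = phi_1 gamma(1) + c_0
  gamma(1) = phi_1 gamma(0) + c_1
Substituting the second into the first: gamma(0) (1 - phi_1^2) = c_0 + phi_1 c_1, so
  gamma(0) = c_0 / (1 - phi_1^2) = 2 / (1 - (0.826)^2) = 2 / 0.317724 = 6.294772.
  gamma(1) = phi_1 gamma(0) = (0.826)(6.294772) = 5.199481.
Therefore gamma(1) = 5.1995 (to 4 decimal places).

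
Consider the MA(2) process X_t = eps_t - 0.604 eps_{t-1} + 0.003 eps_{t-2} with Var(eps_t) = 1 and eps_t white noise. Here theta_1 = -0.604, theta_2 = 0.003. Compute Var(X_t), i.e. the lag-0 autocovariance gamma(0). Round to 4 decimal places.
\gamma(0) = 1.3648

For an MA(q) process X_t = eps_t + sum_i theta_i eps_{t-i} with
Var(eps_t) = sigma^2, the variance is
  gamma(0) = sigma^2 * (1 + sum_i theta_i^2).
  sum_i theta_i^2 = (-0.604)^2 + (0.003)^2 = 0.364816 + 0.000009 = 0.364825.
  gamma(0) = 1 * (1 + 0.364825) = 1 * 1.364825 = 1.364825, which rounds to 1.3648.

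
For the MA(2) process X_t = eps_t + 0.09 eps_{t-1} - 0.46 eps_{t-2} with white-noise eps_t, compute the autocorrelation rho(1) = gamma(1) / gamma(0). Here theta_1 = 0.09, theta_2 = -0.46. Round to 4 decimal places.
\rho(1) = 0.0398

For an MA(q) process with theta_0 = 1, the autocovariance is
  gamma(k) = sigma^2 * sum_{i=0..q-k} theta_i * theta_{i+k},
and rho(k) = gamma(k) / gamma(0). Sigma^2 cancels.
  numerator   = (1)*(0.09) + (0.09)*(-0.46) = 0.0486.
  denominator = (1)^2 + (0.09)^2 + (-0.46)^2 = 1.2197.
  rho(1) = 0.0486 / 1.2197 = 0.0398.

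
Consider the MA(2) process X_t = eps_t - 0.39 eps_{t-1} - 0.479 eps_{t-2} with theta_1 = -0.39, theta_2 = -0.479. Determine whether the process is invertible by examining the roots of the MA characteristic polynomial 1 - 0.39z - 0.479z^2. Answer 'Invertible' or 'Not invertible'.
\text{Invertible}

The MA(q) characteristic polynomial is P(z) = 1 - 0.39z - 0.479z^2.
Invertibility requires all roots to lie outside the unit circle, i.e. |z| > 1 for every root.
Set 1 + (-0.39) z + (-0.479) z^2 = 0, i.e. a z^2 + b z + c = 0 with a = -0.479, b = -0.39, c = 1.
Discriminant D = b^2 - 4ac = (-0.39)^2 - 4*(-0.479)*1 = 0.1521 - (-1.916) = 2.0681.
D >= 0, so the roots are real: z = (-b +/- sqrt(D)) / (2a) = (0.39 +/- 1.438089) / (-0.958).
  z_1 = (0.39 + 1.438089) / (-0.958) = -1.9082,   |z_1| = 1.9082.
  z_2 = (0.39 - 1.438089) / (-0.958) = 1.094,   |z_2| = 1.094.
Moduli of all roots: 1.9082, 1.0940.
All moduli strictly greater than 1? Yes.
Verdict: Invertible.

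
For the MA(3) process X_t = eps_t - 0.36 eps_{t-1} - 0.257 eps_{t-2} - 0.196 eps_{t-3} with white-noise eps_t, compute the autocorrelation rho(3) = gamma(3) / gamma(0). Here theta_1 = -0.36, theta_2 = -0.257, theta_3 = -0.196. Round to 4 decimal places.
\rho(3) = -0.1588

For an MA(q) process with theta_0 = 1, the autocovariance is
  gamma(k) = sigma^2 * sum_{i=0..q-k} theta_i * theta_{i+k},
and rho(k) = gamma(k) / gamma(0). Sigma^2 cancels.
  numerator   = (1)*(-0.196) = -0.196.
  denominator = (1)^2 + (-0.36)^2 + (-0.257)^2 + (-0.196)^2 = 1.234065.
  rho(3) = -0.196 / 1.234065 = -0.1588.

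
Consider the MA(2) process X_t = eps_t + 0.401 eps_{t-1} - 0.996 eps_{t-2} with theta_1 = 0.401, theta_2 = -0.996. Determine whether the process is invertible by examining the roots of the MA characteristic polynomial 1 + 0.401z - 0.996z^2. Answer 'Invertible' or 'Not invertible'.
\text{Not invertible}

The MA(q) characteristic polynomial is P(z) = 1 + 0.401z - 0.996z^2.
Invertibility requires all roots to lie outside the unit circle, i.e. |z| > 1 for every root.
Set 1 + (0.401) z + (-0.996) z^2 = 0, i.e. a z^2 + b z + c = 0 with a = -0.996, b = 0.401, c = 1.
Discriminant D = b^2 - 4ac = (0.401)^2 - 4*(-0.996)*1 = 0.160801 - (-3.984) = 4.144801.
D >= 0, so the roots are real: z = (-b +/- sqrt(D)) / (2a) = (-0.401 +/- 2.035878) / (-1.992).
  z_1 = (-0.401 + 2.035878) / (-1.992) = -0.8207,   |z_1| = 0.8207.
  z_2 = (-0.401 - 2.035878) / (-1.992) = 1.2233,   |z_2| = 1.2233.
Moduli of all roots: 0.8207, 1.2233.
All moduli strictly greater than 1? No.
Verdict: Not invertible.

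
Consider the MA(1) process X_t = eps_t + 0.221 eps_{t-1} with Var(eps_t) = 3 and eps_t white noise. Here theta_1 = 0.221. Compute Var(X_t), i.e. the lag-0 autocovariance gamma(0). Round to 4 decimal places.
\gamma(0) = 3.1465

For an MA(q) process X_t = eps_t + sum_i theta_i eps_{t-i} with
Var(eps_t) = sigma^2, the variance is
  gamma(0) = sigma^2 * (1 + sum_i theta_i^2).
  sum_i theta_i^2 = (0.221)^2 = 0.048841.
  gamma(0) = 3 * (1 + 0.048841) = 3 * 1.048841 = 3.146523, which rounds to 3.1465.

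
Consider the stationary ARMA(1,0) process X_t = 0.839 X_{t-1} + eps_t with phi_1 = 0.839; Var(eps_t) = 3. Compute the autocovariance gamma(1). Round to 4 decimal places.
\gamma(1) = 8.5011

Multiply the model equation by X_{t-k} and take expectations. With theta_0 = psi_0 = 1 and psi_j the MA(infinity) weights, this gives
  gamma(k) - sum_i phi_i gamma(k-i) = c_k,
  c_k = sigma^2 * sum_{j=k..q} theta_j psi_{j-k}   (c_k = 0 for k > q),
using gamma(-m) = gamma(m).
Pure AR (q = 0): c_0 = sigma^2 = 3, c_k = 0 for k >= 1.
Equations for k = 0 and k = 1 (AR order 1):
  gamma(0) = phi_1 gamma(1) + c_0
  gamma(1) = phi_1 gamma(0) + c_1
Substituting the second into the first: gamma(0) (1 - phi_1^2) = c_0 + phi_1 c_1, so
  gamma(0) = c_0 / (1 - phi_1^2) = 3 / (1 - (0.839)^2) = 3 / 0.296079 = 10.132431.
  gamma(1) = phi_1 gamma(0) = (0.839)(10.132431) = 8.50111.
Therefore gamma(1) = 8.5011 (to 4 decimal places).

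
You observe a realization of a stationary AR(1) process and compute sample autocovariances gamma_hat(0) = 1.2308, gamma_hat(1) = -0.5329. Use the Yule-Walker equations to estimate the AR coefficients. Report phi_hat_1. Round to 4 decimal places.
\hat\phi_{1} = -0.4330

The Yule-Walker equations for an AR(p) process read, in matrix form,
  Gamma_p phi = r_p,   with   (Gamma_p)_{ij} = gamma(|i - j|),
                       (r_p)_i = gamma(i),   i,j = 1..p.
Substitute the sample gammas (Toeplitz matrix and right-hand side of size 1):
  Gamma_p = [[1.2308]]
  r_p     = [-0.5329]
With p = 1 this is the single equation gamma(0) phi_1 = gamma(1):
  phi_hat_1 = gamma(1) / gamma(0) = -0.5329 / 1.2308 = -0.4330.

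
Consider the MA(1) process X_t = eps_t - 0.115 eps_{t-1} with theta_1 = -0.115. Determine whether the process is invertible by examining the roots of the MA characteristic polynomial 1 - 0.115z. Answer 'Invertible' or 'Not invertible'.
\text{Invertible}

The MA(q) characteristic polynomial is P(z) = 1 - 0.115z.
Invertibility requires all roots to lie outside the unit circle, i.e. |z| > 1 for every root.
This is linear in z: 1 + (-0.115) z = 0  =>  z = -1/(-0.115) = 8.695652,  |z| = 8.695652.
Moduli of all roots: 8.6957.
All moduli strictly greater than 1? Yes.
Verdict: Invertible.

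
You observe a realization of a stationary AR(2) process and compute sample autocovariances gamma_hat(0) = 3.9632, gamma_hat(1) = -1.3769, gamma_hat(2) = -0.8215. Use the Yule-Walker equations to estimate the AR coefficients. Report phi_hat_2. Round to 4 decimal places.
\hat\phi_{2} = -0.3730

The Yule-Walker equations for an AR(p) process read, in matrix form,
  Gamma_p phi = r_p,   with   (Gamma_p)_{ij} = gamma(|i - j|),
                       (r_p)_i = gamma(i),   i,j = 1..p.
Substitute the sample gammas (Toeplitz matrix and right-hand side of size 2):
  Gamma_p = [[3.9632, -1.3769], [-1.3769, 3.9632]]
  r_p     = [-1.3769, -0.8215]
Written out:
  3.9632 phi_1 - 1.3769 phi_2 = -1.3769
  -1.3769 phi_1 + 3.9632 phi_2 = -0.8215
Solve by Cramer's rule:
  det = gamma(0)^2 - gamma(1)^2 = (3.9632)^2 - (-1.3769)^2 = 15.70695424 - 1.89585361 = 13.81110063
  phi_hat_1 = [gamma(1) gamma(0) - gamma(1) gamma(2)] / det = [(-1.3769)(3.9632) - (-1.3769)(-0.8215)] / 13.81110063 = -6.58805343 / 13.81110063 = -0.477
  phi_hat_2 = [gamma(0) gamma(2) - gamma(1)^2] / det = [(3.9632)(-0.8215) - (-1.3769)^2] / 13.81110063 = -5.15162241 / 13.81110063 = -0.373
So phi_hat = [-0.4770, -0.3730].
Therefore phi_hat_2 = -0.3730.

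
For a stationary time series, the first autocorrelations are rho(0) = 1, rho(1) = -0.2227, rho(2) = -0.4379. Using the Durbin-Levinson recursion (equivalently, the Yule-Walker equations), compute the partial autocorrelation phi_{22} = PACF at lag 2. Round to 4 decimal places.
\phi_{22} = -0.5129

The PACF at lag k is phi_{kk}, the last component of the solution
to the Yule-Walker system G_k phi = r_k where
  (G_k)_{ij} = rho(|i - j|), (r_k)_i = rho(i), i,j = 1..k.
Equivalently, Durbin-Levinson gives phi_{kk} iteratively:
  phi_{11} = rho(1)
  phi_{kk} = [rho(k) - sum_{j=1..k-1} phi_{k-1,j} rho(k-j)]
            / [1 - sum_{j=1..k-1} phi_{k-1,j} rho(j)],
  phi_{k,j} = phi_{k-1,j} - phi_{kk} phi_{k-1,k-j},  j = 1..k-1.
Step k = 1:
  phi_11 = rho(1) = -0.2227.
Step k = 2:
  phi_22 = [rho(2) - phi_11 rho(1)] / [1 - phi_11 rho(1)] = [-0.4379 - (-0.2227)(-0.2227)] / [1 - (-0.2227)(-0.2227)]
         = -0.48749529 / 0.95040471 = -0.5129.
Therefore phi_{22} = -0.5129.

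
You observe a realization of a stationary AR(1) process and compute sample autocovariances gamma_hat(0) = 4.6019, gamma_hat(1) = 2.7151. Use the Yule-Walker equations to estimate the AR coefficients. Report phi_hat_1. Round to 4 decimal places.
\hat\phi_{1} = 0.5900

The Yule-Walker equations for an AR(p) process read, in matrix form,
  Gamma_p phi = r_p,   with   (Gamma_p)_{ij} = gamma(|i - j|),
                       (r_p)_i = gamma(i),   i,j = 1..p.
Substitute the sample gammas (Toeplitz matrix and right-hand side of size 1):
  Gamma_p = [[4.6019]]
  r_p     = [2.7151]
With p = 1 this is the single equation gamma(0) phi_1 = gamma(1):
  phi_hat_1 = gamma(1) / gamma(0) = 2.7151 / 4.6019 = 0.5900.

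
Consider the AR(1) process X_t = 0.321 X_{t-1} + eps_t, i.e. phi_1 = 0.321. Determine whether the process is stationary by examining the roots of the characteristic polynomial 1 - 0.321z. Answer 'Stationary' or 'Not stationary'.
\text{Stationary}

The AR(p) characteristic polynomial is P(z) = 1 - 0.321z.
Stationarity requires all roots to lie outside the unit circle, i.e. |z| > 1 for every root.
This is linear in z: 1 + (-0.321) z = 0  =>  z = -1/(-0.321) = 3.115265,  |z| = 3.115265.
Moduli of all roots: 3.1153.
All moduli strictly greater than 1? Yes.
Verdict: Stationary.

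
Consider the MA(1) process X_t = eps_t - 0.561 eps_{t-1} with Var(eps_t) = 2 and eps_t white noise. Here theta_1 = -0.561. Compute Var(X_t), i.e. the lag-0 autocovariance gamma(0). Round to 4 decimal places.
\gamma(0) = 2.6294

For an MA(q) process X_t = eps_t + sum_i theta_i eps_{t-i} with
Var(eps_t) = sigma^2, the variance is
  gamma(0) = sigma^2 * (1 + sum_i theta_i^2).
  sum_i theta_i^2 = (-0.561)^2 = 0.314721.
  gamma(0) = 2 * (1 + 0.314721) = 2 * 1.314721 = 2.629442, which rounds to 2.6294.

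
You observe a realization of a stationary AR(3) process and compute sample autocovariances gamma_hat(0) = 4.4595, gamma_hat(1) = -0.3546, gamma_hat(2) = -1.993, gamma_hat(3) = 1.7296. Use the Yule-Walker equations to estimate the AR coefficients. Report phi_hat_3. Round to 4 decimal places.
\hat\phi_{3} = 0.3810

The Yule-Walker equations for an AR(p) process read, in matrix form,
  Gamma_p phi = r_p,   with   (Gamma_p)_{ij} = gamma(|i - j|),
                       (r_p)_i = gamma(i),   i,j = 1..p.
Substitute the sample gammas (Toeplitz matrix and right-hand side of size 3):
  Gamma_p = [[4.4595, -0.3546, -1.993], [-0.3546, 4.4595, -0.3546], [-1.993, -0.3546, 4.4595]]
  r_p     = [-0.3546, -1.993, 1.7296]
Written out (R1..R3):
  (R1) 4.4595 phi_1 - 0.3546 phi_2 - 1.993 phi_3 = -0.3546
  (R2) -0.3546 phi_1 + 4.4595 phi_2 - 0.3546 phi_3 = -1.993
  (R3) -1.993 phi_1 - 0.3546 phi_2 + 4.4595 phi_3 = 1.7296
Gaussian elimination:
  R2 <- R2 - (-0.3546/4.4595) R1 = R2 - (-0.079516) R1:  4.431304 phi_2 - 0.513075 phi_3 = -2.021196
  R3 <- R3 - (-1.993/4.4595) R1 = R3 - (-0.446911) R1:  -0.513075 phi_2 + 3.568806 phi_3 = 1.571125
  R3 <- R3 - (-0.513075/4.431304) R2 = R3 - (-0.115784) R2:  3.5094 phi_3 = 1.337103
Back-substitution:
  phi_hat_3 = 1.337103 / 3.5094 = 0.381006
  phi_hat_2 = (-2.021196 - (-0.513075)(0.381006)) / 4.431304 = -0.412003
  phi_hat_1 = (-0.3546 - (-0.3546)(-0.412003) - (-1.993)(0.381006)) / 4.4595 = 0.057999
So phi_hat = [0.0580, -0.4120, 0.3810].
Therefore phi_hat_3 = 0.3810.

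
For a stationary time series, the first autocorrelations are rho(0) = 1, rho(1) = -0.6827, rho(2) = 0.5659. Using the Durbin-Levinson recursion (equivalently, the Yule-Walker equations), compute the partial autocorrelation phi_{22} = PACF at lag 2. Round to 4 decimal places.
\phi_{22} = 0.1870

The PACF at lag k is phi_{kk}, the last component of the solution
to the Yule-Walker system G_k phi = r_k where
  (G_k)_{ij} = rho(|i - j|), (r_k)_i = rho(i), i,j = 1..k.
Equivalently, Durbin-Levinson gives phi_{kk} iteratively:
  phi_{11} = rho(1)
  phi_{kk} = [rho(k) - sum_{j=1..k-1} phi_{k-1,j} rho(k-j)]
            / [1 - sum_{j=1..k-1} phi_{k-1,j} rho(j)],
  phi_{k,j} = phi_{k-1,j} - phi_{kk} phi_{k-1,k-j},  j = 1..k-1.
Step k = 1:
  phi_11 = rho(1) = -0.6827.
Step k = 2:
  phi_22 = [rho(2) - phi_11 rho(1)] / [1 - phi_11 rho(1)] = [0.5659 - (-0.6827)(-0.6827)] / [1 - (-0.6827)(-0.6827)]
         = 0.09982071 / 0.53392071 = 0.187.
Therefore phi_{22} = 0.1870.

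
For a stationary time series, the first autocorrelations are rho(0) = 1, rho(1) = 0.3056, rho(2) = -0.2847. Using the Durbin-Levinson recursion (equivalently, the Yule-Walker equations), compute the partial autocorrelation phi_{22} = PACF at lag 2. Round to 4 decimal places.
\phi_{22} = -0.4170

The PACF at lag k is phi_{kk}, the last component of the solution
to the Yule-Walker system G_k phi = r_k where
  (G_k)_{ij} = rho(|i - j|), (r_k)_i = rho(i), i,j = 1..k.
Equivalently, Durbin-Levinson gives phi_{kk} iteratively:
  phi_{11} = rho(1)
  phi_{kk} = [rho(k) - sum_{j=1..k-1} phi_{k-1,j} rho(k-j)]
            / [1 - sum_{j=1..k-1} phi_{k-1,j} rho(j)],
  phi_{k,j} = phi_{k-1,j} - phi_{kk} phi_{k-1,k-j},  j = 1..k-1.
Step k = 1:
  phi_11 = rho(1) = 0.3056.
Step k = 2:
  phi_22 = [rho(2) - phi_11 rho(1)] / [1 - phi_11 rho(1)] = [-0.2847 - (0.3056)(0.3056)] / [1 - (0.3056)(0.3056)]
         = -0.37809136 / 0.90660864 = -0.417.
Therefore phi_{22} = -0.4170.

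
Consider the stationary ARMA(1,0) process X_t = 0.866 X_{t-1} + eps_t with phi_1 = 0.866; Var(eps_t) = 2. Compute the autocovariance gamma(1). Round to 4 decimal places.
\gamma(1) = 6.9268

Multiply the model equation by X_{t-k} and take expectations. With theta_0 = psi_0 = 1 and psi_j the MA(infinity) weights, this gives
  gamma(k) - sum_i phi_i gamma(k-i) = c_k,
  c_k = sigma^2 * sum_{j=k..q} theta_j psi_{j-k}   (c_k = 0 for k > q),
using gamma(-m) = gamma(m).
Pure AR (q = 0): c_0 = sigma^2 = 2, c_k = 0 for k >= 1.
Equations for k = 0 and k = 1 (AR order 1):
  gamma(0) = phi_1 gamma(1) + c_0
  gamma(1) = phi_1 gamma(0) + c_1
Substituting the second into the first: gamma(0) (1 - phi_1^2) = c_0 + phi_1 c_1, so
  gamma(0) = c_0 / (1 - phi_1^2) = 2 / (1 - (0.866)^2) = 2 / 0.250044 = 7.998592.
  gamma(1) = phi_1 gamma(0) = (0.866)(7.998592) = 6.926781.
Therefore gamma(1) = 6.9268 (to 4 decimal places).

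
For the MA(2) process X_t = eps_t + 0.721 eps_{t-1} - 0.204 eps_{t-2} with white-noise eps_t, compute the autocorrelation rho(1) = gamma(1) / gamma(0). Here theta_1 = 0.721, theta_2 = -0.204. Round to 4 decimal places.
\rho(1) = 0.3676

For an MA(q) process with theta_0 = 1, the autocovariance is
  gamma(k) = sigma^2 * sum_{i=0..q-k} theta_i * theta_{i+k},
and rho(k) = gamma(k) / gamma(0). Sigma^2 cancels.
  numerator   = (1)*(0.721) + (0.721)*(-0.204) = 0.573916.
  denominator = (1)^2 + (0.721)^2 + (-0.204)^2 = 1.561457.
  rho(1) = 0.573916 / 1.561457 = 0.3676.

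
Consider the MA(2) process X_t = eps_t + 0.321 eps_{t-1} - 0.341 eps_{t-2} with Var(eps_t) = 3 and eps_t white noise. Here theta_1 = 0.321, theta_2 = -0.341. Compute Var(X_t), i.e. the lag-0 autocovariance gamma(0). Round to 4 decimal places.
\gamma(0) = 3.6580

For an MA(q) process X_t = eps_t + sum_i theta_i eps_{t-i} with
Var(eps_t) = sigma^2, the variance is
  gamma(0) = sigma^2 * (1 + sum_i theta_i^2).
  sum_i theta_i^2 = (0.321)^2 + (-0.341)^2 = 0.103041 + 0.116281 = 0.219322.
  gamma(0) = 3 * (1 + 0.219322) = 3 * 1.219322 = 3.657966, which rounds to 3.6580.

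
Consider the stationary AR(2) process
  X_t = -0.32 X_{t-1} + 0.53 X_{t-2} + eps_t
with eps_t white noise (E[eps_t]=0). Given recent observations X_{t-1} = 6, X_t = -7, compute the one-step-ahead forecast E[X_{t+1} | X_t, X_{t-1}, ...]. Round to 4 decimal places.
E[X_{t+1} \mid \mathcal F_t] = 5.4200

For an AR(p) model X_t = c + sum_i phi_i X_{t-i} + eps_t, the
one-step-ahead conditional mean is
  E[X_{t+1} | X_t, ...] = c + sum_i phi_i X_{t+1-i}.
Substitute known values:
  E[X_{t+1} | ...] = (-0.32) * (-7) + (0.53) * (6)
                   = 5.4200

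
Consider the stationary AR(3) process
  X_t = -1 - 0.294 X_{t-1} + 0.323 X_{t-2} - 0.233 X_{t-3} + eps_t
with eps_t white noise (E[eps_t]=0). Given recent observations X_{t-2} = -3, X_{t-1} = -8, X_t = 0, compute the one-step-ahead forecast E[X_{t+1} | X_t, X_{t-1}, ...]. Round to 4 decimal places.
E[X_{t+1} \mid \mathcal F_t] = -2.8850

For an AR(p) model X_t = c + sum_i phi_i X_{t-i} + eps_t, the
one-step-ahead conditional mean is
  E[X_{t+1} | X_t, ...] = c + sum_i phi_i X_{t+1-i}.
Substitute known values:
  E[X_{t+1} | ...] = -1 + (-0.294) * (0) + (0.323) * (-8) + (-0.233) * (-3)
                   = -2.8850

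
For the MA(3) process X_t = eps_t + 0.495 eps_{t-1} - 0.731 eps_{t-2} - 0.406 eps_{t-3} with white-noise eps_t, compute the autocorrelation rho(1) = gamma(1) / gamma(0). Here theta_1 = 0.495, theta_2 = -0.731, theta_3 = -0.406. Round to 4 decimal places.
\rho(1) = 0.2211

For an MA(q) process with theta_0 = 1, the autocovariance is
  gamma(k) = sigma^2 * sum_{i=0..q-k} theta_i * theta_{i+k},
and rho(k) = gamma(k) / gamma(0). Sigma^2 cancels.
  numerator   = (1)*(0.495) + (0.495)*(-0.731) + (-0.731)*(-0.406) = 0.429941.
  denominator = (1)^2 + (0.495)^2 + (-0.731)^2 + (-0.406)^2 = 1.944222.
  rho(1) = 0.429941 / 1.944222 = 0.2211.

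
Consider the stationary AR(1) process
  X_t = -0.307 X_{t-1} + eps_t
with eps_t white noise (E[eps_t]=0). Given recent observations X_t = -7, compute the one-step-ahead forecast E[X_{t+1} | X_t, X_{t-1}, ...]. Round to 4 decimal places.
E[X_{t+1} \mid \mathcal F_t] = 2.1490

For an AR(p) model X_t = c + sum_i phi_i X_{t-i} + eps_t, the
one-step-ahead conditional mean is
  E[X_{t+1} | X_t, ...] = c + sum_i phi_i X_{t+1-i}.
Substitute known values:
  E[X_{t+1} | ...] = (-0.307) * (-7)
                   = 2.1490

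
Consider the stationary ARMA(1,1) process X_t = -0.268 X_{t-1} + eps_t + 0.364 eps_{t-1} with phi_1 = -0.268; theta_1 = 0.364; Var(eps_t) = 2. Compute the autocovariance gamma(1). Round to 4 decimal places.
\gamma(1) = 0.1867

Multiply the model equation by X_{t-k} and take expectations. With theta_0 = psi_0 = 1 and psi_j the MA(infinity) weights, this gives
  gamma(k) - sum_i phi_i gamma(k-i) = c_k,
  c_k = sigma^2 * sum_{j=k..q} theta_j psi_{j-k}   (c_k = 0 for k > q),
using gamma(-m) = gamma(m).
psi-weights needed (psi_j = theta_j + sum_i phi_i psi_{j-i}):
  psi_1 = theta_1 + phi_1 = 0.364 + (-0.268) = 0.096
Right-hand sides:
  c_0 = sigma^2 (1 + theta_1 psi_1) = 2 * (1 + (0.364)(0.096)) = 2 * 1.034944 = 2.069888
  c_1 = sigma^2 theta_1 = 2 * (0.364) = 0.728
  c_2 = 0
Equations for k = 0 and k = 1 (AR order 1):
  gamma(0) = phi_1 gamma(1) + c_0
  gamma(1) = phi_1 gamma(0) + c_1
Substituting the second into the first: gamma(0) (1 - phi_1^2) = c_0 + phi_1 c_1, so
  gamma(0) = (c_0 + phi_1 c_1) / (1 - phi_1^2) = (2.069888 + (-0.268)(0.728)) / (1 - (-0.268)^2) = 1.874784 / 0.928176 = 2.019858.
  gamma(1) = phi_1 gamma(0) + c_1 = (-0.268)(2.019858) + (0.728) = 0.186678.
Therefore gamma(1) = 0.1867 (to 4 decimal places).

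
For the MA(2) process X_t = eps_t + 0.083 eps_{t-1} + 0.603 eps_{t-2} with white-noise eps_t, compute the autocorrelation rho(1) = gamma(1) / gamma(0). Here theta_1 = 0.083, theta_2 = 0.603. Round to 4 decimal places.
\rho(1) = 0.0971

For an MA(q) process with theta_0 = 1, the autocovariance is
  gamma(k) = sigma^2 * sum_{i=0..q-k} theta_i * theta_{i+k},
and rho(k) = gamma(k) / gamma(0). Sigma^2 cancels.
  numerator   = (1)*(0.083) + (0.083)*(0.603) = 0.133049.
  denominator = (1)^2 + (0.083)^2 + (0.603)^2 = 1.370498.
  rho(1) = 0.133049 / 1.370498 = 0.0971.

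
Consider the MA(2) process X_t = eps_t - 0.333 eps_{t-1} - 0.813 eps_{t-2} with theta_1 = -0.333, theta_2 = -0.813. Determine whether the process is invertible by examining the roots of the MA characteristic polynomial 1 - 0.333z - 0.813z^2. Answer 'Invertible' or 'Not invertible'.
\text{Not invertible}

The MA(q) characteristic polynomial is P(z) = 1 - 0.333z - 0.813z^2.
Invertibility requires all roots to lie outside the unit circle, i.e. |z| > 1 for every root.
Set 1 + (-0.333) z + (-0.813) z^2 = 0, i.e. a z^2 + b z + c = 0 with a = -0.813, b = -0.333, c = 1.
Discriminant D = b^2 - 4ac = (-0.333)^2 - 4*(-0.813)*1 = 0.110889 - (-3.252) = 3.362889.
D >= 0, so the roots are real: z = (-b +/- sqrt(D)) / (2a) = (0.333 +/- 1.833818) / (-1.626).
  z_1 = (0.333 + 1.833818) / (-1.626) = -1.3326,   |z_1| = 1.3326.
  z_2 = (0.333 - 1.833818) / (-1.626) = 0.923,   |z_2| = 0.923.
Moduli of all roots: 1.3326, 0.9230.
All moduli strictly greater than 1? No.
Verdict: Not invertible.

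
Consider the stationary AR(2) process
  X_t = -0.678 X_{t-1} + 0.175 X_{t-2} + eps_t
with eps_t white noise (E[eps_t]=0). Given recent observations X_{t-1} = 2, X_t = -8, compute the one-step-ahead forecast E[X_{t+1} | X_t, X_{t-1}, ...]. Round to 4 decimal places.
E[X_{t+1} \mid \mathcal F_t] = 5.7740

For an AR(p) model X_t = c + sum_i phi_i X_{t-i} + eps_t, the
one-step-ahead conditional mean is
  E[X_{t+1} | X_t, ...] = c + sum_i phi_i X_{t+1-i}.
Substitute known values:
  E[X_{t+1} | ...] = (-0.678) * (-8) + (0.175) * (2)
                   = 5.7740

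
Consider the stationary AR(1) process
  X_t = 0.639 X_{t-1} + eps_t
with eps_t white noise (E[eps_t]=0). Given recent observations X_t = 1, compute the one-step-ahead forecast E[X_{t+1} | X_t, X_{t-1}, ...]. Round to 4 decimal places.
E[X_{t+1} \mid \mathcal F_t] = 0.6390

For an AR(p) model X_t = c + sum_i phi_i X_{t-i} + eps_t, the
one-step-ahead conditional mean is
  E[X_{t+1} | X_t, ...] = c + sum_i phi_i X_{t+1-i}.
Substitute known values:
  E[X_{t+1} | ...] = (0.639) * (1)
                   = 0.6390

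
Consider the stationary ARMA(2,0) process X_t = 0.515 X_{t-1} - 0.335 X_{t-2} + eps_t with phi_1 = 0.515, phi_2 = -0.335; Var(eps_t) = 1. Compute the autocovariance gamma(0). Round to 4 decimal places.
\gamma(0) = 1.3233

Multiply the model equation by X_{t-k} and take expectations. With theta_0 = psi_0 = 1 and psi_j the MA(infinity) weights, this gives
  gamma(k) - sum_i phi_i gamma(k-i) = c_k,
  c_k = sigma^2 * sum_{j=k..q} theta_j psi_{j-k}   (c_k = 0 for k > q),
using gamma(-m) = gamma(m).
Pure AR (q = 0): c_0 = sigma^2 = 1, c_k = 0 for k >= 1.
Equations for k = 0, 1, 2 (AR order 2, c_2 = 0):
  (E0) gamma(0) = phi_1 gamma(1) + phi_2 gamma(2) + c_0
  (E1) gamma(1) = phi_1 gamma(0) + phi_2 gamma(1) + c_1
  (E2) gamma(2) = phi_1 gamma(1) + phi_2 gamma(0)
From (E1): gamma(1) = A gamma(0) + B with
  A = phi_1 / (1 - phi_2) = 0.515 / 1.335 = 0.385768,   B = c_1 / (1 - phi_2) = 0 / 1.335 = 0.
Insert (E2) into (E0): gamma(0) (1 - phi_2^2) = phi_1 (1 + phi_2) gamma(1) + c_0.
  phi_1 (1 + phi_2) = (0.515)(0.665) = 0.342475,   1 - phi_2^2 = 0.887775.
Replace gamma(1) by A gamma(0) + B and collect gamma(0):
  gamma(0) [0.887775 - (0.342475)(0.385768)] = c_0 = 1
  gamma(0) * 0.755659 = 1
  gamma(0) = 1 / 0.755659 = 1.323348.
Therefore gamma(0) = 1.3233 (to 4 decimal places).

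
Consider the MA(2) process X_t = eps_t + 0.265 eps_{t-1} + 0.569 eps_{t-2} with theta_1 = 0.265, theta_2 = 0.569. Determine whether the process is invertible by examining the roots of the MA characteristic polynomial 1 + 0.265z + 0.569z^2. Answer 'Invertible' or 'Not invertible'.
\text{Invertible}

The MA(q) characteristic polynomial is P(z) = 1 + 0.265z + 0.569z^2.
Invertibility requires all roots to lie outside the unit circle, i.e. |z| > 1 for every root.
Set 1 + (0.265) z + (0.569) z^2 = 0, i.e. a z^2 + b z + c = 0 with a = 0.569, b = 0.265, c = 1.
Discriminant D = b^2 - 4ac = (0.265)^2 - 4*(0.569)*1 = 0.070225 - (2.276) = -2.205775.
D < 0, so the roots are the complex-conjugate pair z = (-b +/- i sqrt(-D)) / (2a) = -0.2329 +/- 1.3051i.
For a conjugate pair |z|^2 = z * conj(z) = (product of roots) = c/a = 1/(0.569) = 1.757469, so |z| = sqrt(1.757469) = 1.3257 for both roots.
Moduli of all roots: 1.3257, 1.3257.
All moduli strictly greater than 1? Yes.
Verdict: Invertible.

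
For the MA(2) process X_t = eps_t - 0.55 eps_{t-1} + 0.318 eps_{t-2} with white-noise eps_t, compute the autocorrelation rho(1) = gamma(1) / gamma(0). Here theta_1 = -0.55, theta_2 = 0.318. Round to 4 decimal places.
\rho(1) = -0.5164

For an MA(q) process with theta_0 = 1, the autocovariance is
  gamma(k) = sigma^2 * sum_{i=0..q-k} theta_i * theta_{i+k},
and rho(k) = gamma(k) / gamma(0). Sigma^2 cancels.
  numerator   = (1)*(-0.55) + (-0.55)*(0.318) = -0.7249.
  denominator = (1)^2 + (-0.55)^2 + (0.318)^2 = 1.403624.
  rho(1) = -0.7249 / 1.403624 = -0.5164.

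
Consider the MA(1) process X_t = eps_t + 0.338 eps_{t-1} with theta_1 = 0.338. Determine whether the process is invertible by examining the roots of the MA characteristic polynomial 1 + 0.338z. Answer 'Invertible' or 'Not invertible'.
\text{Invertible}

The MA(q) characteristic polynomial is P(z) = 1 + 0.338z.
Invertibility requires all roots to lie outside the unit circle, i.e. |z| > 1 for every root.
This is linear in z: 1 + (0.338) z = 0  =>  z = -1/(0.338) = -2.95858,  |z| = 2.95858.
Moduli of all roots: 2.9586.
All moduli strictly greater than 1? Yes.
Verdict: Invertible.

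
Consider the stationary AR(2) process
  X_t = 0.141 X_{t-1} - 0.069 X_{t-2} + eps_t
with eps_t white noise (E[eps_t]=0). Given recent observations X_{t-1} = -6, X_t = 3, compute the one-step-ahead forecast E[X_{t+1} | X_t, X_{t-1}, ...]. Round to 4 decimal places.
E[X_{t+1} \mid \mathcal F_t] = 0.8370

For an AR(p) model X_t = c + sum_i phi_i X_{t-i} + eps_t, the
one-step-ahead conditional mean is
  E[X_{t+1} | X_t, ...] = c + sum_i phi_i X_{t+1-i}.
Substitute known values:
  E[X_{t+1} | ...] = (0.141) * (3) + (-0.069) * (-6)
                   = 0.8370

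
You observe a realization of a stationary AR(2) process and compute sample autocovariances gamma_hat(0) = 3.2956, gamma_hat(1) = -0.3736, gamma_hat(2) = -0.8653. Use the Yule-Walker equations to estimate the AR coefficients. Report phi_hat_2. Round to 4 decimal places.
\hat\phi_{2} = -0.2790

The Yule-Walker equations for an AR(p) process read, in matrix form,
  Gamma_p phi = r_p,   with   (Gamma_p)_{ij} = gamma(|i - j|),
                       (r_p)_i = gamma(i),   i,j = 1..p.
Substitute the sample gammas (Toeplitz matrix and right-hand side of size 2):
  Gamma_p = [[3.2956, -0.3736], [-0.3736, 3.2956]]
  r_p     = [-0.3736, -0.8653]
Written out:
  3.2956 phi_1 - 0.3736 phi_2 = -0.3736
  -0.3736 phi_1 + 3.2956 phi_2 = -0.8653
Solve by Cramer's rule:
  det = gamma(0)^2 - gamma(1)^2 = (3.2956)^2 - (-0.3736)^2 = 10.86097936 - 0.13957696 = 10.7214024
  phi_hat_1 = [gamma(1) gamma(0) - gamma(1) gamma(2)] / det = [(-0.3736)(3.2956) - (-0.3736)(-0.8653)] / 10.7214024 = -1.55451224 / 10.7214024 = -0.145
  phi_hat_2 = [gamma(0) gamma(2) - gamma(1)^2] / det = [(3.2956)(-0.8653) - (-0.3736)^2] / 10.7214024 = -2.99125964 / 10.7214024 = -0.279
So phi_hat = [-0.1450, -0.2790].
Therefore phi_hat_2 = -0.2790.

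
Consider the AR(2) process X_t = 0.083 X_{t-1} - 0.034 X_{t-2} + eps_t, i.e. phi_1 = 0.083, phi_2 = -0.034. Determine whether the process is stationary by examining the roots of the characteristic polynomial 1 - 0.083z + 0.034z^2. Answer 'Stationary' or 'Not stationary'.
\text{Stationary}

The AR(p) characteristic polynomial is P(z) = 1 - 0.083z + 0.034z^2.
Stationarity requires all roots to lie outside the unit circle, i.e. |z| > 1 for every root.
Set 1 + (-0.083) z + (0.034) z^2 = 0, i.e. a z^2 + b z + c = 0 with a = 0.034, b = -0.083, c = 1.
Discriminant D = b^2 - 4ac = (-0.083)^2 - 4*(0.034)*1 = 0.006889 - (0.136) = -0.129111.
D < 0, so the roots are the complex-conjugate pair z = (-b +/- i sqrt(-D)) / (2a) = 1.2206 +/- 5.2841i.
For a conjugate pair |z|^2 = z * conj(z) = (product of roots) = c/a = 1/(0.034) = 29.411765, so |z| = sqrt(29.411765) = 5.4233 for both roots.
Moduli of all roots: 5.4233, 5.4233.
All moduli strictly greater than 1? Yes.
Verdict: Stationary.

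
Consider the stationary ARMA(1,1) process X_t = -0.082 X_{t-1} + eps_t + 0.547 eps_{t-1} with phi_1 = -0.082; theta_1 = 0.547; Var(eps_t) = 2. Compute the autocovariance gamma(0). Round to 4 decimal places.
\gamma(0) = 2.4354

Multiply the model equation by X_{t-k} and take expectations. With theta_0 = psi_0 = 1 and psi_j the MA(infinity) weights, this gives
  gamma(k) - sum_i phi_i gamma(k-i) = c_k,
  c_k = sigma^2 * sum_{j=k..q} theta_j psi_{j-k}   (c_k = 0 for k > q),
using gamma(-m) = gamma(m).
psi-weights needed (psi_j = theta_j + sum_i phi_i psi_{j-i}):
  psi_1 = theta_1 + phi_1 = 0.547 + (-0.082) = 0.465
Right-hand sides:
  c_0 = sigma^2 (1 + theta_1 psi_1) = 2 * (1 + (0.547)(0.465)) = 2 * 1.254355 = 2.50871
  c_1 = sigma^2 theta_1 = 2 * (0.547) = 1.094
  c_2 = 0
Equations for k = 0 and k = 1 (AR order 1):
  gamma(0) = phi_1 gamma(1) + c_0
  gamma(1) = phi_1 gamma(0) + c_1
Substituting the second into the first: gamma(0) (1 - phi_1^2) = c_0 + phi_1 c_1, so
  gamma(0) = (c_0 + phi_1 c_1) / (1 - phi_1^2) = (2.50871 + (-0.082)(1.094)) / (1 - (-0.082)^2) = 2.419002 / 0.993276 = 2.435377.
Therefore gamma(0) = 2.4354 (to 4 decimal places).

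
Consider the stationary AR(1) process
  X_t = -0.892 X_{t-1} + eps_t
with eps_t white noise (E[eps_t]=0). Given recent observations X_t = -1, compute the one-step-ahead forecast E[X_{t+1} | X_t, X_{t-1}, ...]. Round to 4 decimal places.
E[X_{t+1} \mid \mathcal F_t] = 0.8920

For an AR(p) model X_t = c + sum_i phi_i X_{t-i} + eps_t, the
one-step-ahead conditional mean is
  E[X_{t+1} | X_t, ...] = c + sum_i phi_i X_{t+1-i}.
Substitute known values:
  E[X_{t+1} | ...] = (-0.892) * (-1)
                   = 0.8920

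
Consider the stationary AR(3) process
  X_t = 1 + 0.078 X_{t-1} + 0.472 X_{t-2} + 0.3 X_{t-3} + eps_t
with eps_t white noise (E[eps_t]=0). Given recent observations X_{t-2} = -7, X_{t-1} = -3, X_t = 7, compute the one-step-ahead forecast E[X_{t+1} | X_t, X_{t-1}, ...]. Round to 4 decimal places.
E[X_{t+1} \mid \mathcal F_t] = -1.9700

For an AR(p) model X_t = c + sum_i phi_i X_{t-i} + eps_t, the
one-step-ahead conditional mean is
  E[X_{t+1} | X_t, ...] = c + sum_i phi_i X_{t+1-i}.
Substitute known values:
  E[X_{t+1} | ...] = 1 + (0.078) * (7) + (0.472) * (-3) + (0.3) * (-7)
                   = -1.9700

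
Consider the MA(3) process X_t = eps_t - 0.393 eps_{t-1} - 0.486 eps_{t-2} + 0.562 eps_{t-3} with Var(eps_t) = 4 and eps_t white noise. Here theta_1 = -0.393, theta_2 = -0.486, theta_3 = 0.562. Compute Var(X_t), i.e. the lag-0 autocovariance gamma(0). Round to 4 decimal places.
\gamma(0) = 6.8260

For an MA(q) process X_t = eps_t + sum_i theta_i eps_{t-i} with
Var(eps_t) = sigma^2, the variance is
  gamma(0) = sigma^2 * (1 + sum_i theta_i^2).
  sum_i theta_i^2 = (-0.393)^2 + (-0.486)^2 + (0.562)^2 = 0.154449 + 0.236196 + 0.315844 = 0.706489.
  gamma(0) = 4 * (1 + 0.706489) = 4 * 1.706489 = 6.825956, which rounds to 6.8260.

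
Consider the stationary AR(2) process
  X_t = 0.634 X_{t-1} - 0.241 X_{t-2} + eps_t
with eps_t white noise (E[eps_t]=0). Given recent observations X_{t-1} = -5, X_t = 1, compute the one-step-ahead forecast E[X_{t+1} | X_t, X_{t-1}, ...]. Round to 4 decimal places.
E[X_{t+1} \mid \mathcal F_t] = 1.8390

For an AR(p) model X_t = c + sum_i phi_i X_{t-i} + eps_t, the
one-step-ahead conditional mean is
  E[X_{t+1} | X_t, ...] = c + sum_i phi_i X_{t+1-i}.
Substitute known values:
  E[X_{t+1} | ...] = (0.634) * (1) + (-0.241) * (-5)
                   = 1.8390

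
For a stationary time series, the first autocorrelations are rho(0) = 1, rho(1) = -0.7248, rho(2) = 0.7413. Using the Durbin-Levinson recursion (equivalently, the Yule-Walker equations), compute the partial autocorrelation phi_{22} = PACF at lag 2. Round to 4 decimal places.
\phi_{22} = 0.4550

The PACF at lag k is phi_{kk}, the last component of the solution
to the Yule-Walker system G_k phi = r_k where
  (G_k)_{ij} = rho(|i - j|), (r_k)_i = rho(i), i,j = 1..k.
Equivalently, Durbin-Levinson gives phi_{kk} iteratively:
  phi_{11} = rho(1)
  phi_{kk} = [rho(k) - sum_{j=1..k-1} phi_{k-1,j} rho(k-j)]
            / [1 - sum_{j=1..k-1} phi_{k-1,j} rho(j)],
  phi_{k,j} = phi_{k-1,j} - phi_{kk} phi_{k-1,k-j},  j = 1..k-1.
Step k = 1:
  phi_11 = rho(1) = -0.7248.
Step k = 2:
  phi_22 = [rho(2) - phi_11 rho(1)] / [1 - phi_11 rho(1)] = [0.7413 - (-0.7248)(-0.7248)] / [1 - (-0.7248)(-0.7248)]
         = 0.21596496 / 0.47466496 = 0.455.
Therefore phi_{22} = 0.4550.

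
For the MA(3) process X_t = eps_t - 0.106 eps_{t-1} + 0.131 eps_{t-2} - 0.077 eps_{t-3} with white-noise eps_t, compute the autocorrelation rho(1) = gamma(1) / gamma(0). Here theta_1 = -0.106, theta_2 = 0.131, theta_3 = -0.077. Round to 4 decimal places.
\rho(1) = -0.1257

For an MA(q) process with theta_0 = 1, the autocovariance is
  gamma(k) = sigma^2 * sum_{i=0..q-k} theta_i * theta_{i+k},
and rho(k) = gamma(k) / gamma(0). Sigma^2 cancels.
  numerator   = (1)*(-0.106) + (-0.106)*(0.131) + (0.131)*(-0.077) = -0.129973.
  denominator = (1)^2 + (-0.106)^2 + (0.131)^2 + (-0.077)^2 = 1.034326.
  rho(1) = -0.129973 / 1.034326 = -0.1257.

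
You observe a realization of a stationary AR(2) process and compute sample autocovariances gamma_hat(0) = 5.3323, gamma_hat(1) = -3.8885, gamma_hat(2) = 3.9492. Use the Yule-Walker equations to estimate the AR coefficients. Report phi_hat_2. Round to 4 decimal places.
\hat\phi_{2} = 0.4460

The Yule-Walker equations for an AR(p) process read, in matrix form,
  Gamma_p phi = r_p,   with   (Gamma_p)_{ij} = gamma(|i - j|),
                       (r_p)_i = gamma(i),   i,j = 1..p.
Substitute the sample gammas (Toeplitz matrix and right-hand side of size 2):
  Gamma_p = [[5.3323, -3.8885], [-3.8885, 5.3323]]
  r_p     = [-3.8885, 3.9492]
Written out:
  5.3323 phi_1 - 3.8885 phi_2 = -3.8885
  -3.8885 phi_1 + 5.3323 phi_2 = 3.9492
Solve by Cramer's rule:
  det = gamma(0)^2 - gamma(1)^2 = (5.3323)^2 - (-3.8885)^2 = 28.43342329 - 15.12043225 = 13.31299104
  phi_hat_1 = [gamma(1) gamma(0) - gamma(1) gamma(2)] / det = [(-3.8885)(5.3323) - (-3.8885)(3.9492)] / 13.31299104 = -5.37818435 / 13.31299104 = -0.404
  phi_hat_2 = [gamma(0) gamma(2) - gamma(1)^2] / det = [(5.3323)(3.9492) - (-3.8885)^2] / 13.31299104 = 5.93788691 / 13.31299104 = 0.446
So phi_hat = [-0.4040, 0.4460].
Therefore phi_hat_2 = 0.4460.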